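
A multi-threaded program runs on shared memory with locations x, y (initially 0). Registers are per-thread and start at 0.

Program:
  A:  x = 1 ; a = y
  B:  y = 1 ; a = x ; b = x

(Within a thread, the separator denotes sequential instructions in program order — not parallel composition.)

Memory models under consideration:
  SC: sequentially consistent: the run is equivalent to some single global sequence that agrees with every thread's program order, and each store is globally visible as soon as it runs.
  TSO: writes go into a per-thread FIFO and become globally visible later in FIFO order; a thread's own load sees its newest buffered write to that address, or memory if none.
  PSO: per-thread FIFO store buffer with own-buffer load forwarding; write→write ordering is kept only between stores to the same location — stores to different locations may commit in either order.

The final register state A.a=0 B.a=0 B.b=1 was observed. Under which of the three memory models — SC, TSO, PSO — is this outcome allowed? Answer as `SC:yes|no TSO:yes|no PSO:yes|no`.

SC:no TSO:yes PSO:yes

outcome vector order: (A.a,B.a,B.b)
SC: 4 outcomes — {<0 1 1>; <1 0 0>; <1 0 1>; <1 1 1>}
TSO: 6 outcomes — {<0 0 0>; <0 0 1>; <0 1 1>; <1 0 0>; <1 0 1>; <1 1 1>}
PSO: 6 outcomes — {<0 0 0>; <0 0 1>; <0 1 1>; <1 0 0>; <1 0 1>; <1 1 1>}
target <0 0 1> ∈ {TSO,PSO}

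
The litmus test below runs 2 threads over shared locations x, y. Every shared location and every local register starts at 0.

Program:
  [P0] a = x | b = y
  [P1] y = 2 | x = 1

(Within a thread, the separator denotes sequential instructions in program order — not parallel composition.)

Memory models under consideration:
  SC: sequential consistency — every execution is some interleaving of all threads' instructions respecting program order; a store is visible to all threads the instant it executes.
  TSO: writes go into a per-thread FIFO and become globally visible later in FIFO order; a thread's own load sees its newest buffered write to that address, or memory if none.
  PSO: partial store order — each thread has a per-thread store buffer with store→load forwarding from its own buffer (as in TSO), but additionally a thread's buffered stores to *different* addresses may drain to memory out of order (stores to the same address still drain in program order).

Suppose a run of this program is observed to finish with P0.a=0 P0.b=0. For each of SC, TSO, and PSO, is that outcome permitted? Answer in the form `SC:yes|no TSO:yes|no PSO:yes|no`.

SC:yes TSO:yes PSO:yes

outcome vector order: (P0.a,P0.b)
SC (3): 0/0 0/2 1/2
TSO (3): 0/0 0/2 1/2
PSO (4): 0/0 0/2 1/0 1/2
target 0/0 ∈ {SC,TSO,PSO}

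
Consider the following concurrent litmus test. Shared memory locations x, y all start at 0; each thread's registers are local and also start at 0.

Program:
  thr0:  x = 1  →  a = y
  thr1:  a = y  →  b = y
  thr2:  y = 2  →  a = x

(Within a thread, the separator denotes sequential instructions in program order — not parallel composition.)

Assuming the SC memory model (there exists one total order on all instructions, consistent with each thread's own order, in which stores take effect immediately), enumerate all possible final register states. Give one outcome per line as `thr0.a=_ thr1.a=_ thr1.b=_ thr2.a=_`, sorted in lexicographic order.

outcome vector order: (thr0.a,thr1.a,thr1.b,thr2.a)
|SC outcomes| = 9

thr0.a=0 thr1.a=0 thr1.b=0 thr2.a=1
thr0.a=0 thr1.a=0 thr1.b=2 thr2.a=1
thr0.a=0 thr1.a=2 thr1.b=2 thr2.a=1
thr0.a=2 thr1.a=0 thr1.b=0 thr2.a=0
thr0.a=2 thr1.a=0 thr1.b=0 thr2.a=1
thr0.a=2 thr1.a=0 thr1.b=2 thr2.a=0
thr0.a=2 thr1.a=0 thr1.b=2 thr2.a=1
thr0.a=2 thr1.a=2 thr1.b=2 thr2.a=0
thr0.a=2 thr1.a=2 thr1.b=2 thr2.a=1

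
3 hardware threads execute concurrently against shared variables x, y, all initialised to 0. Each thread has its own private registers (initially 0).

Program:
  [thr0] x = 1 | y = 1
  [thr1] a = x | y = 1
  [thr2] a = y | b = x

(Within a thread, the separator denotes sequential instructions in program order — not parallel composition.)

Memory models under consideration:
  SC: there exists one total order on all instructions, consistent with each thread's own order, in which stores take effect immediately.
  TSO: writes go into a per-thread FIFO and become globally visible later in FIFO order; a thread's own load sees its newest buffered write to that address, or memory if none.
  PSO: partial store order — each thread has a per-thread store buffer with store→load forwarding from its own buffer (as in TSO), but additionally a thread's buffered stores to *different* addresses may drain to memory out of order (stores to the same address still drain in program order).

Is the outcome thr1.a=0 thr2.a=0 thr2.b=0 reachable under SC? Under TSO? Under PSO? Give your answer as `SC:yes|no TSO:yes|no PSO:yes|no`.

outcome vector order: (thr1.a,thr2.a,thr2.b)
SC (7): 000, 001, 010, 011, 100, 101, 111
TSO (7): 000, 001, 010, 011, 100, 101, 111
PSO (8): 000, 001, 010, 011, 100, 101, 110, 111
target 000 ∈ {SC,TSO,PSO}

SC:yes TSO:yes PSO:yes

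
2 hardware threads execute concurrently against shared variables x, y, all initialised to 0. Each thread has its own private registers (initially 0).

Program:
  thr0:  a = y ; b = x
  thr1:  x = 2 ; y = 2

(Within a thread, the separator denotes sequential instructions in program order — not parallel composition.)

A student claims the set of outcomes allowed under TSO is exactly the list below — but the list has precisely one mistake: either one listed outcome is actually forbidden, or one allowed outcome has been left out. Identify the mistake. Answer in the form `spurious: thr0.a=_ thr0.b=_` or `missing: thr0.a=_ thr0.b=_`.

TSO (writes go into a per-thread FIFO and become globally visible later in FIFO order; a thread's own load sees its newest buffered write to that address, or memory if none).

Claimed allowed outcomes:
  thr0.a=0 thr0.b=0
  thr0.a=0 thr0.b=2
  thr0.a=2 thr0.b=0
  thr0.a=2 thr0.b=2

outcome vector order: (thr0.a,thr0.b)
under TSO → 00; 02; 22
claimed∖TSO = {20}

spurious: thr0.a=2 thr0.b=0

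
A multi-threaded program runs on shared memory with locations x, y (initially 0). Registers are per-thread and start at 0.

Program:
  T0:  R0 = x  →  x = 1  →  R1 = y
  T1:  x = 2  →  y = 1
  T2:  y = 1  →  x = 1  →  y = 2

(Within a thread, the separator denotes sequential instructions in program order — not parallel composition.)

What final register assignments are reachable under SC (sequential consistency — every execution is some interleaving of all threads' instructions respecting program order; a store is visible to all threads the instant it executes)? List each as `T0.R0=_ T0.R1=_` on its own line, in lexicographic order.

outcome vector order: (T0.R0,T0.R1)
|SC outcomes| = 8

T0.R0=0 T0.R1=0
T0.R0=0 T0.R1=1
T0.R0=0 T0.R1=2
T0.R0=1 T0.R1=1
T0.R0=1 T0.R1=2
T0.R0=2 T0.R1=0
T0.R0=2 T0.R1=1
T0.R0=2 T0.R1=2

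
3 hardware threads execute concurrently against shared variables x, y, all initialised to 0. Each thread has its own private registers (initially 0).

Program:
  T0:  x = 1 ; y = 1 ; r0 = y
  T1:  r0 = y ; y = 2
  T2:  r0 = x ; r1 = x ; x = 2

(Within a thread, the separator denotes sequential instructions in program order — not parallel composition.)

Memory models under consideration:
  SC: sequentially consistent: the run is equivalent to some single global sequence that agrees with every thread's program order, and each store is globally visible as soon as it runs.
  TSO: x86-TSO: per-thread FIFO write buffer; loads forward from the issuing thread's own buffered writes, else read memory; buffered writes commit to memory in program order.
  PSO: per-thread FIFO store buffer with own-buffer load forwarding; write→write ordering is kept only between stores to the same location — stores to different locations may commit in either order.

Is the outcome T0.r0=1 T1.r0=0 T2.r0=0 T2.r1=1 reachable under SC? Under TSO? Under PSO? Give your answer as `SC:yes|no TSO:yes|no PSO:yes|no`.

outcome vector order: (T0.r0,T1.r0,T2.r0,T2.r1)
under SC → 1000; 1001; 1011; 1100; 1101; 1111; 2000; 2001; 2011; 2100; 2101; 2111
under TSO → 1000; 1001; 1011; 1100; 1101; 1111; 2000; 2001; 2011; 2100; 2101; 2111
under PSO → 1000; 1001; 1011; 1100; 1101; 1111; 2000; 2001; 2011; 2100; 2101; 2111
target 1001 ∈ {SC,TSO,PSO}

SC:yes TSO:yes PSO:yes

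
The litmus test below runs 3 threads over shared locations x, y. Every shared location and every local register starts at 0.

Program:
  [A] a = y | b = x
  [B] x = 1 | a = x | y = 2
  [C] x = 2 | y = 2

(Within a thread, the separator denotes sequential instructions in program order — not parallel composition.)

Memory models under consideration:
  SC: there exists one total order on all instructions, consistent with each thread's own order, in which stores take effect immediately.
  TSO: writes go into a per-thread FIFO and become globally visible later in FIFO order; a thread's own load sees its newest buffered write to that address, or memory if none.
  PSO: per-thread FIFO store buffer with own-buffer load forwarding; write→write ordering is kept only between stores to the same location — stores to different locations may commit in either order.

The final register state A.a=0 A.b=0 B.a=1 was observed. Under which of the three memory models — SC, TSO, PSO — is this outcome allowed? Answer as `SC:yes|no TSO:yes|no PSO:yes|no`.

outcome vector order: (A.a,A.b,B.a)
SC: 9 outcomes — {0/0/1, 0/0/2, 0/1/1, 0/1/2, 0/2/1, 0/2/2, 2/1/1, 2/2/1, 2/2/2}
TSO: 9 outcomes — {0/0/1, 0/0/2, 0/1/1, 0/1/2, 0/2/1, 0/2/2, 2/1/1, 2/2/1, 2/2/2}
PSO: 12 outcomes — {0/0/1, 0/0/2, 0/1/1, 0/1/2, 0/2/1, 0/2/2, 2/0/1, 2/0/2, 2/1/1, 2/1/2, 2/2/1, 2/2/2}
target 0/0/1 ∈ {SC,TSO,PSO}

SC:yes TSO:yes PSO:yes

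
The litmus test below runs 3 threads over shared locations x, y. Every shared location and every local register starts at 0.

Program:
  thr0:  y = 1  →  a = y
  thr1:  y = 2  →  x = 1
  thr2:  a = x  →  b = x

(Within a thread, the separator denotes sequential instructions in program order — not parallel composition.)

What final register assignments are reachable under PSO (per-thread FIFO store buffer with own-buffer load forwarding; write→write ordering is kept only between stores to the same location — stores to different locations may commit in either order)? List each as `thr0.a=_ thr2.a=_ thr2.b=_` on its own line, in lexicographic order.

thr0.a=1 thr2.a=0 thr2.b=0
thr0.a=1 thr2.a=0 thr2.b=1
thr0.a=1 thr2.a=1 thr2.b=1
thr0.a=2 thr2.a=0 thr2.b=0
thr0.a=2 thr2.a=0 thr2.b=1
thr0.a=2 thr2.a=1 thr2.b=1

outcome vector order: (thr0.a,thr2.a,thr2.b)
|PSO outcomes| = 6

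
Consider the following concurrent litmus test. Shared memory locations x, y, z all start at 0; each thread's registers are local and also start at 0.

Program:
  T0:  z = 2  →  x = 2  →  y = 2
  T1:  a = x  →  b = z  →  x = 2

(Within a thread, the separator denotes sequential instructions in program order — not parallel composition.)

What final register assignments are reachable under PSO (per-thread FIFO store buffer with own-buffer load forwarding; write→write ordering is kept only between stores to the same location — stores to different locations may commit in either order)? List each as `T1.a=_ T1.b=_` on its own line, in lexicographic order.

outcome vector order: (T1.a,T1.b)
|PSO outcomes| = 4

T1.a=0 T1.b=0
T1.a=0 T1.b=2
T1.a=2 T1.b=0
T1.a=2 T1.b=2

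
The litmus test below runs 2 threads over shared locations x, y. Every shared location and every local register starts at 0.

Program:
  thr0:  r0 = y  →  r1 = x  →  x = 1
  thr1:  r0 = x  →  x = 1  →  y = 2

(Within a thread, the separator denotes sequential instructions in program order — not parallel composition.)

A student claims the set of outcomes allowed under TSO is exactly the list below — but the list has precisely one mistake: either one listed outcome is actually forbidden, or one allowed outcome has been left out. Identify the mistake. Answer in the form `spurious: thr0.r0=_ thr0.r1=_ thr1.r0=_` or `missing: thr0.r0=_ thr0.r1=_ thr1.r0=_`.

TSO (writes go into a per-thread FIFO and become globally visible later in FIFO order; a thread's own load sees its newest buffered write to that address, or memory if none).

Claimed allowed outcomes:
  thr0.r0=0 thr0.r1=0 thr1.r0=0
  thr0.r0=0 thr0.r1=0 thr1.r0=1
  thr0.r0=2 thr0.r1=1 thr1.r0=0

outcome vector order: (thr0.r0,thr0.r1,thr1.r0)
TSO (4): 0/0/0, 0/0/1, 0/1/0, 2/1/0
TSO∖claimed = {0/1/0}

missing: thr0.r0=0 thr0.r1=1 thr1.r0=0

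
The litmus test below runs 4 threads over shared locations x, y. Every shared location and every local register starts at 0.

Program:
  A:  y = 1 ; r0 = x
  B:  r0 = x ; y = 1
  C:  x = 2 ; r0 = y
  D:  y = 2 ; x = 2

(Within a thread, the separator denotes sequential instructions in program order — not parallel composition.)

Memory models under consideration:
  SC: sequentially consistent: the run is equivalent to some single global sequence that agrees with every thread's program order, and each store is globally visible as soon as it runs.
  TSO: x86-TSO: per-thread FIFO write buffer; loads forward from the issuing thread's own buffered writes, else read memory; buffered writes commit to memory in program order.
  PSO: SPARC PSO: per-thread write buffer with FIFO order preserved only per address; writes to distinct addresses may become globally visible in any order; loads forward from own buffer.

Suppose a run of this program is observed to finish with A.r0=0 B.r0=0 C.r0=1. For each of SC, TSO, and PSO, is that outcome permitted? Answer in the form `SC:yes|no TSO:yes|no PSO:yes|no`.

outcome vector order: (A.r0,B.r0,C.r0)
under SC → <0 0 1> <0 0 2> <0 2 1> <0 2 2> <2 0 0> <2 0 1> <2 0 2> <2 2 0> <2 2 1> <2 2 2>
under TSO → <0 0 0> <0 0 1> <0 0 2> <0 2 0> <0 2 1> <0 2 2> <2 0 0> <2 0 1> <2 0 2> <2 2 0> <2 2 1> <2 2 2>
under PSO → <0 0 0> <0 0 1> <0 0 2> <0 2 0> <0 2 1> <0 2 2> <2 0 0> <2 0 1> <2 0 2> <2 2 0> <2 2 1> <2 2 2>
target <0 0 1> ∈ {SC,TSO,PSO}

SC:yes TSO:yes PSO:yes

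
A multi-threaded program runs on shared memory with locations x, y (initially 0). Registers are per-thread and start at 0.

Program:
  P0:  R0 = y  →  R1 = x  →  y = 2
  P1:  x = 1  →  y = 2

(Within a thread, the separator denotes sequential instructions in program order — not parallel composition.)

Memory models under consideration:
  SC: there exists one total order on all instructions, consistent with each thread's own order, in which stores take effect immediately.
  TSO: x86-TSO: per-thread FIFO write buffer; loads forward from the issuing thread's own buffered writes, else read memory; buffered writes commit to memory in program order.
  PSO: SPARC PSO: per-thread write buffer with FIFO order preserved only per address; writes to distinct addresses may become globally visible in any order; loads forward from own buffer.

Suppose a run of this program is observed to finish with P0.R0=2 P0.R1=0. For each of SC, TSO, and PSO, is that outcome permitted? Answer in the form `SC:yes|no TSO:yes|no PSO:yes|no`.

SC:no TSO:no PSO:yes

outcome vector order: (P0.R0,P0.R1)
[SC] allowed = {(0,0) (0,1) (2,1)}
[TSO] allowed = {(0,0) (0,1) (2,1)}
[PSO] allowed = {(0,0) (0,1) (2,0) (2,1)}
target (2,0) ∈ {PSO}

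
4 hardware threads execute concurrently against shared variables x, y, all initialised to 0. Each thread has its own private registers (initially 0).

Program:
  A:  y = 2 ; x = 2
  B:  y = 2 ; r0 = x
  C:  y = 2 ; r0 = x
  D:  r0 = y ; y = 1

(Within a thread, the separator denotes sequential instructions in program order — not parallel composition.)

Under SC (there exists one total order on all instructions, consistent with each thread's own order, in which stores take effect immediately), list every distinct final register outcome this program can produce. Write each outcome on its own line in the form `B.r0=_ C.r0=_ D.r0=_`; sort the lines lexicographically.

outcome vector order: (B.r0,C.r0,D.r0)
|SC outcomes| = 8

B.r0=0 C.r0=0 D.r0=0
B.r0=0 C.r0=0 D.r0=2
B.r0=0 C.r0=2 D.r0=0
B.r0=0 C.r0=2 D.r0=2
B.r0=2 C.r0=0 D.r0=0
B.r0=2 C.r0=0 D.r0=2
B.r0=2 C.r0=2 D.r0=0
B.r0=2 C.r0=2 D.r0=2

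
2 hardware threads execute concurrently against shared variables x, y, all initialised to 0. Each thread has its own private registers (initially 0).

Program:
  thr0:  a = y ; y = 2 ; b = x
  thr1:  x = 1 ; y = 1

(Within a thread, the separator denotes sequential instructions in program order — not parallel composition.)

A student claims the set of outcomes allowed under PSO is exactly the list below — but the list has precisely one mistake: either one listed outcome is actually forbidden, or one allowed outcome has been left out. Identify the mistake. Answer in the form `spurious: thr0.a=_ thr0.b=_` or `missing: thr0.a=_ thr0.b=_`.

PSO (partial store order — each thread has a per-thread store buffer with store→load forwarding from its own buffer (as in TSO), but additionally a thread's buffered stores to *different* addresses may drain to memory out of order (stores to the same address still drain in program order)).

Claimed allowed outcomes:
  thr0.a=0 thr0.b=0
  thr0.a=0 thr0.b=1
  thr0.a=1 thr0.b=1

missing: thr0.a=1 thr0.b=0

outcome vector order: (thr0.a,thr0.b)
PSO (4): (0,0) (0,1) (1,0) (1,1)
PSO∖claimed = {(1,0)}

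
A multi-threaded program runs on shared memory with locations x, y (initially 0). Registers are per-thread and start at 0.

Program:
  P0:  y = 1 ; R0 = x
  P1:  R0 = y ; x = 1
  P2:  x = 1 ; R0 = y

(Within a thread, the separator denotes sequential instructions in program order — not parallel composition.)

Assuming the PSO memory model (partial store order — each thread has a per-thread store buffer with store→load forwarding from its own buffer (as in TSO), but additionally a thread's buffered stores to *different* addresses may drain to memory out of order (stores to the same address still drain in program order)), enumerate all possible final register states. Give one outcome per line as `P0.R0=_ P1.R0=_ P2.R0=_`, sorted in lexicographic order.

outcome vector order: (P0.R0,P1.R0,P2.R0)
|PSO outcomes| = 8

P0.R0=0 P1.R0=0 P2.R0=0
P0.R0=0 P1.R0=0 P2.R0=1
P0.R0=0 P1.R0=1 P2.R0=0
P0.R0=0 P1.R0=1 P2.R0=1
P0.R0=1 P1.R0=0 P2.R0=0
P0.R0=1 P1.R0=0 P2.R0=1
P0.R0=1 P1.R0=1 P2.R0=0
P0.R0=1 P1.R0=1 P2.R0=1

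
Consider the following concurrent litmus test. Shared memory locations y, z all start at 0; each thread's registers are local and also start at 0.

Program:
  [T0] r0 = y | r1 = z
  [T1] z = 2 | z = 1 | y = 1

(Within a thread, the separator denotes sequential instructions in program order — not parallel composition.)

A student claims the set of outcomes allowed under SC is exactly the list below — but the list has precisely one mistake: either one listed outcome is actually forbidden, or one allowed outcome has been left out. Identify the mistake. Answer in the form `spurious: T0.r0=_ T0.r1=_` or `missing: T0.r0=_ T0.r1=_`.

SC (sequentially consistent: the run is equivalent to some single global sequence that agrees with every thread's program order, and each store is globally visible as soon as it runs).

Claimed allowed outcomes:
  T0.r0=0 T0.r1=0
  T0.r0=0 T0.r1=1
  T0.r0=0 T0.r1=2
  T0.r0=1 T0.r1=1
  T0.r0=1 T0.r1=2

spurious: T0.r0=1 T0.r1=2

outcome vector order: (T0.r0,T0.r1)
SC: 4 outcomes — {0/0; 0/1; 0/2; 1/1}
claimed∖SC = {1/2}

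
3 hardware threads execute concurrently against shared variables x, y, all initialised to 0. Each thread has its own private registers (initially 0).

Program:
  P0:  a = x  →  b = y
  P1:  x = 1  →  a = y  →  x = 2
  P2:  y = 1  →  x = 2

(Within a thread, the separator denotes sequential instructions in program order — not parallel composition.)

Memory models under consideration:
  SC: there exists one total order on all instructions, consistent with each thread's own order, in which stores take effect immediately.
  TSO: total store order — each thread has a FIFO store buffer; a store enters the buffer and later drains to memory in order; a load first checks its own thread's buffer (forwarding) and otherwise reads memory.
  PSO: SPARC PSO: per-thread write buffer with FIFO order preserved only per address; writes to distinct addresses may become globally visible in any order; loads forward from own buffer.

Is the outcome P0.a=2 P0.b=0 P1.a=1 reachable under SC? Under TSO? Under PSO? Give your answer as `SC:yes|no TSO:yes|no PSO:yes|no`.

SC:no TSO:no PSO:yes

outcome vector order: (P0.a,P0.b,P1.a)
[SC] allowed = {<0 0 0> <0 0 1> <0 1 0> <0 1 1> <1 0 0> <1 0 1> <1 1 0> <1 1 1> <2 0 0> <2 1 0> <2 1 1>}
[TSO] allowed = {<0 0 0> <0 0 1> <0 1 0> <0 1 1> <1 0 0> <1 0 1> <1 1 0> <1 1 1> <2 0 0> <2 1 0> <2 1 1>}
[PSO] allowed = {<0 0 0> <0 0 1> <0 1 0> <0 1 1> <1 0 0> <1 0 1> <1 1 0> <1 1 1> <2 0 0> <2 0 1> <2 1 0> <2 1 1>}
target <2 0 1> ∈ {PSO}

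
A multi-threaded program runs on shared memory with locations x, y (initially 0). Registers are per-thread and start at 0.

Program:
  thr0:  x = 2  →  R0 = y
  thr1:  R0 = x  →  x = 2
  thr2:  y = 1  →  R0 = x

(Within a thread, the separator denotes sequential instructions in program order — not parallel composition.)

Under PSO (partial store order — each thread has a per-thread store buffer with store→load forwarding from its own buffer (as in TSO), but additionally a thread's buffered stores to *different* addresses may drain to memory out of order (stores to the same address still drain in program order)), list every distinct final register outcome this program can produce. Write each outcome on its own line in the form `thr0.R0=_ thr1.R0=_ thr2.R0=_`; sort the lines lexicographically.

outcome vector order: (thr0.R0,thr1.R0,thr2.R0)
|PSO outcomes| = 8

thr0.R0=0 thr1.R0=0 thr2.R0=0
thr0.R0=0 thr1.R0=0 thr2.R0=2
thr0.R0=0 thr1.R0=2 thr2.R0=0
thr0.R0=0 thr1.R0=2 thr2.R0=2
thr0.R0=1 thr1.R0=0 thr2.R0=0
thr0.R0=1 thr1.R0=0 thr2.R0=2
thr0.R0=1 thr1.R0=2 thr2.R0=0
thr0.R0=1 thr1.R0=2 thr2.R0=2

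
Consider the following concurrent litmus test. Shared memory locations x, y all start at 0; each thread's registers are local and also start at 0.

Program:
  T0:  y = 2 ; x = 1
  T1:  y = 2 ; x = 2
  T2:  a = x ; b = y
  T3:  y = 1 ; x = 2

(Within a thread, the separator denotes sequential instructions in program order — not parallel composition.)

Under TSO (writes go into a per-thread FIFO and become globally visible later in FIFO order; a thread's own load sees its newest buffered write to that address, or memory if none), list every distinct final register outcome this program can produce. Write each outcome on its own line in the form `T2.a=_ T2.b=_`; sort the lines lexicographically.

T2.a=0 T2.b=0
T2.a=0 T2.b=1
T2.a=0 T2.b=2
T2.a=1 T2.b=1
T2.a=1 T2.b=2
T2.a=2 T2.b=1
T2.a=2 T2.b=2

outcome vector order: (T2.a,T2.b)
|TSO outcomes| = 7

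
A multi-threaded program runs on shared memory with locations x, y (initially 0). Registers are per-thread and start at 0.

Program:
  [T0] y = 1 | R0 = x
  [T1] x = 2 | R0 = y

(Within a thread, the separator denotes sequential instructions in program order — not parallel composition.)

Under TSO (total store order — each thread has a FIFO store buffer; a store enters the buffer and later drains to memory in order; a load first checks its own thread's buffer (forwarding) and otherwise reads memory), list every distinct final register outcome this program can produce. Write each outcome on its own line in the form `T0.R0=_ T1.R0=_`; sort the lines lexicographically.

T0.R0=0 T1.R0=0
T0.R0=0 T1.R0=1
T0.R0=2 T1.R0=0
T0.R0=2 T1.R0=1

outcome vector order: (T0.R0,T1.R0)
|TSO outcomes| = 4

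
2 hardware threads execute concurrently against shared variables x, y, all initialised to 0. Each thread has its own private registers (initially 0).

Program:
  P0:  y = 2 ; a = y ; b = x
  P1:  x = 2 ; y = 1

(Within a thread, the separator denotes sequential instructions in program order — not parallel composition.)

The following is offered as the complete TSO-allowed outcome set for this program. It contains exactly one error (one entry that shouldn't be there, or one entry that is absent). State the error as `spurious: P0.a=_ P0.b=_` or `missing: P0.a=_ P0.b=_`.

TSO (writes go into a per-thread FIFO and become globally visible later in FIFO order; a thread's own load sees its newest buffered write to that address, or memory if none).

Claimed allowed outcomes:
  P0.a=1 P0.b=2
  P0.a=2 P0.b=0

missing: P0.a=2 P0.b=2

outcome vector order: (P0.a,P0.b)
[TSO] allowed = {(1,2), (2,0), (2,2)}
TSO∖claimed = {(2,2)}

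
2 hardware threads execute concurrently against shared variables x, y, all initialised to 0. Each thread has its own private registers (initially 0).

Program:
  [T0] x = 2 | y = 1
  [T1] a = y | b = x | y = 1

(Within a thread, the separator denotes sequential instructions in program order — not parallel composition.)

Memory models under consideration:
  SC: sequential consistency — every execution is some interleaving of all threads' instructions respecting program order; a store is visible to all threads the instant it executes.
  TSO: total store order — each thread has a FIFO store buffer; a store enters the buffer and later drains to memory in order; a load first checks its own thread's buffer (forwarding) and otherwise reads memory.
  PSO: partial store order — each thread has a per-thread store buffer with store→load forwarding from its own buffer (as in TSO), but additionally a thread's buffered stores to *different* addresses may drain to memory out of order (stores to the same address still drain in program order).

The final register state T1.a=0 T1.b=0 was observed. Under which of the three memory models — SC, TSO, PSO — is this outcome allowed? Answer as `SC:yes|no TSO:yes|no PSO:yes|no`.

outcome vector order: (T1.a,T1.b)
SC (3): 0/0; 0/2; 1/2
TSO (3): 0/0; 0/2; 1/2
PSO (4): 0/0; 0/2; 1/0; 1/2
target 0/0 ∈ {SC,TSO,PSO}

SC:yes TSO:yes PSO:yes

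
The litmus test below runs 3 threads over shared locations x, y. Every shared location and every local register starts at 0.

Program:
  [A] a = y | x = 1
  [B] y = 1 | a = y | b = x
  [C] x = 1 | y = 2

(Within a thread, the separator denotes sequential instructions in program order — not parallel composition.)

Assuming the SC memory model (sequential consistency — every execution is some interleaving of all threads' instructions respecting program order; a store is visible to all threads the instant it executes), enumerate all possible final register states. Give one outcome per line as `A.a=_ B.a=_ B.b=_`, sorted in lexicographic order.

outcome vector order: (A.a,B.a,B.b)
|SC outcomes| = 9

A.a=0 B.a=1 B.b=0
A.a=0 B.a=1 B.b=1
A.a=0 B.a=2 B.b=1
A.a=1 B.a=1 B.b=0
A.a=1 B.a=1 B.b=1
A.a=1 B.a=2 B.b=1
A.a=2 B.a=1 B.b=0
A.a=2 B.a=1 B.b=1
A.a=2 B.a=2 B.b=1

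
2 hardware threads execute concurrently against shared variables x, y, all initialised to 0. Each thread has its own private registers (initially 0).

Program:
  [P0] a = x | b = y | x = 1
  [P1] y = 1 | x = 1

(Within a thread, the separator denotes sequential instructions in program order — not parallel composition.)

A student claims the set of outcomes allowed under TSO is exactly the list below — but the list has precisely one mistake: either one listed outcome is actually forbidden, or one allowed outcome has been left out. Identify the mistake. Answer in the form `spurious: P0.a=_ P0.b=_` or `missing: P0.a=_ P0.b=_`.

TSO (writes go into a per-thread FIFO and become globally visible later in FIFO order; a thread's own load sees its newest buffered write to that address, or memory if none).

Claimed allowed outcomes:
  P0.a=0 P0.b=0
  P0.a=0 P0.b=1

missing: P0.a=1 P0.b=1

outcome vector order: (P0.a,P0.b)
under TSO → 00; 01; 11
TSO∖claimed = {11}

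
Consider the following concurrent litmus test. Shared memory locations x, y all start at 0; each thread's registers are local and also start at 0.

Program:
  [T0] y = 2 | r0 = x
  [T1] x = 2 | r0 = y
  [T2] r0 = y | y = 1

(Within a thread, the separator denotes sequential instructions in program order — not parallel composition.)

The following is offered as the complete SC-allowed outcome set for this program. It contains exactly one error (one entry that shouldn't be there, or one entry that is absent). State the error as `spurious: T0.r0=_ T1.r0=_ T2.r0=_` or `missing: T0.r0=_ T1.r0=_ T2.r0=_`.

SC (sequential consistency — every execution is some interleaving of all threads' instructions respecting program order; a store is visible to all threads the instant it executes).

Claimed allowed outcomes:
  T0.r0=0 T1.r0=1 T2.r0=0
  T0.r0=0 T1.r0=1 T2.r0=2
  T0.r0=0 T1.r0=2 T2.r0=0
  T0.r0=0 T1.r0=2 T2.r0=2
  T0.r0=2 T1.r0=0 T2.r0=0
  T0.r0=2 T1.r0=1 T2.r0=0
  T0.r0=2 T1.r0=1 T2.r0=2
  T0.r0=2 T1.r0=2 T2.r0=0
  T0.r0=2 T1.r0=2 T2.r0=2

outcome vector order: (T0.r0,T1.r0,T2.r0)
SC: 10 outcomes — {0/1/0 0/1/2 0/2/0 0/2/2 2/0/0 2/0/2 2/1/0 2/1/2 2/2/0 2/2/2}
SC∖claimed = {2/0/2}

missing: T0.r0=2 T1.r0=0 T2.r0=2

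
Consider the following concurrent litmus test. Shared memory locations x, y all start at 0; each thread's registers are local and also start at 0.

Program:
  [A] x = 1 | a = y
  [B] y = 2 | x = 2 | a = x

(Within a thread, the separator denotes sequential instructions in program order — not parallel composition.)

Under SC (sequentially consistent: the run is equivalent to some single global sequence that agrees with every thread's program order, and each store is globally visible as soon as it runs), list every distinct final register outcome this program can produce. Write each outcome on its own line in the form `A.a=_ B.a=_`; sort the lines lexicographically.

A.a=0 B.a=2
A.a=2 B.a=1
A.a=2 B.a=2

outcome vector order: (A.a,B.a)
|SC outcomes| = 3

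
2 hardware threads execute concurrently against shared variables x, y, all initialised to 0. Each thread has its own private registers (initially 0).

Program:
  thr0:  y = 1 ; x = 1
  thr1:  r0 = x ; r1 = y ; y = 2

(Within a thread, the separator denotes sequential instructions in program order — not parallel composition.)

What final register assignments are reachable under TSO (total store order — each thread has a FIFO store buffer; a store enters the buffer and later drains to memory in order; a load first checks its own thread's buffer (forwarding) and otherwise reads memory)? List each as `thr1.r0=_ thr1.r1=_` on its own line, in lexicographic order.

thr1.r0=0 thr1.r1=0
thr1.r0=0 thr1.r1=1
thr1.r0=1 thr1.r1=1

outcome vector order: (thr1.r0,thr1.r1)
|TSO outcomes| = 3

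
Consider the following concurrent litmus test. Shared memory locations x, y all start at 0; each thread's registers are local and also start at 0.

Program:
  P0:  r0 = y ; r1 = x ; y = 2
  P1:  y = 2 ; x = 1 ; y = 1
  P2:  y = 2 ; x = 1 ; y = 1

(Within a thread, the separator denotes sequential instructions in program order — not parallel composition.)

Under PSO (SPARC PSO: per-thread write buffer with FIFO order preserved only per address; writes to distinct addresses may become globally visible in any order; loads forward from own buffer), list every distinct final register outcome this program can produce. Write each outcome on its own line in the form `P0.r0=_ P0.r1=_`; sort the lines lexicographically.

P0.r0=0 P0.r1=0
P0.r0=0 P0.r1=1
P0.r0=1 P0.r1=0
P0.r0=1 P0.r1=1
P0.r0=2 P0.r1=0
P0.r0=2 P0.r1=1

outcome vector order: (P0.r0,P0.r1)
|PSO outcomes| = 6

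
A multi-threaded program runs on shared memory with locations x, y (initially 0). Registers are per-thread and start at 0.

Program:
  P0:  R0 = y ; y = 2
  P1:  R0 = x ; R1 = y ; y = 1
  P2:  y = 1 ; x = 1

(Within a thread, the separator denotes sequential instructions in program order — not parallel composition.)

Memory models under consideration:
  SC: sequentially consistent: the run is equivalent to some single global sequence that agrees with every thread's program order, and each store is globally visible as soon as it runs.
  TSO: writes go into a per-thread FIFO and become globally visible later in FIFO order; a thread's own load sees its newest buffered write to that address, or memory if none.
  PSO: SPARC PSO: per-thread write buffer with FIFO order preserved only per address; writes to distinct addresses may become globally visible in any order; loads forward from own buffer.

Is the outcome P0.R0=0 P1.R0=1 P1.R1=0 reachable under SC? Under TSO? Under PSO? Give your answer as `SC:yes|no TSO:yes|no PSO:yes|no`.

outcome vector order: (P0.R0,P1.R0,P1.R1)
[SC] allowed = {000 001 002 011 012 100 101 102 111 112}
[TSO] allowed = {000 001 002 011 012 100 101 102 111 112}
[PSO] allowed = {000 001 002 010 011 012 100 101 102 110 111 112}
target 010 ∈ {PSO}

SC:no TSO:no PSO:yes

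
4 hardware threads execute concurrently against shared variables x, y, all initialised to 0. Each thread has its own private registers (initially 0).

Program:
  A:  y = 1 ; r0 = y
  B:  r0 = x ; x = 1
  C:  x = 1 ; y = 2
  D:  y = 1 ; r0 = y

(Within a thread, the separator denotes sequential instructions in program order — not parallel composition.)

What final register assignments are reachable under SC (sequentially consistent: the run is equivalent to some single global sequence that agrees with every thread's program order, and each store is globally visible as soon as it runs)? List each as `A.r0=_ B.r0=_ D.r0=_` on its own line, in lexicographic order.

A.r0=1 B.r0=0 D.r0=1
A.r0=1 B.r0=0 D.r0=2
A.r0=1 B.r0=1 D.r0=1
A.r0=1 B.r0=1 D.r0=2
A.r0=2 B.r0=0 D.r0=1
A.r0=2 B.r0=0 D.r0=2
A.r0=2 B.r0=1 D.r0=1
A.r0=2 B.r0=1 D.r0=2

outcome vector order: (A.r0,B.r0,D.r0)
|SC outcomes| = 8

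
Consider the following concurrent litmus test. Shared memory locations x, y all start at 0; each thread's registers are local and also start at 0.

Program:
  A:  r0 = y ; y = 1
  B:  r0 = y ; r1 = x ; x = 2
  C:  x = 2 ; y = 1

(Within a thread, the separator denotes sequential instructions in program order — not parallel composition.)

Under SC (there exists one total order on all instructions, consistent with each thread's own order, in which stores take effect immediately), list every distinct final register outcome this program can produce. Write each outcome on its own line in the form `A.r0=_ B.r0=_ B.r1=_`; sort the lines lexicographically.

A.r0=0 B.r0=0 B.r1=0
A.r0=0 B.r0=0 B.r1=2
A.r0=0 B.r0=1 B.r1=0
A.r0=0 B.r0=1 B.r1=2
A.r0=1 B.r0=0 B.r1=0
A.r0=1 B.r0=0 B.r1=2
A.r0=1 B.r0=1 B.r1=2

outcome vector order: (A.r0,B.r0,B.r1)
|SC outcomes| = 7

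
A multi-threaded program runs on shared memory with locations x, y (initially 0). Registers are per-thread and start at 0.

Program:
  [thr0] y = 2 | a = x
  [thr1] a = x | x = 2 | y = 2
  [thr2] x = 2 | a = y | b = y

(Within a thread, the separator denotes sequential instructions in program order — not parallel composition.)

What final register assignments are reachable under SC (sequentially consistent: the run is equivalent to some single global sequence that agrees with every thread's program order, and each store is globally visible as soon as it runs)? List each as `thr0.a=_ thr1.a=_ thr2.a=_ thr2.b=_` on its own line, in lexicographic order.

outcome vector order: (thr0.a,thr1.a,thr2.a,thr2.b)
|SC outcomes| = 8

thr0.a=0 thr1.a=0 thr2.a=2 thr2.b=2
thr0.a=0 thr1.a=2 thr2.a=2 thr2.b=2
thr0.a=2 thr1.a=0 thr2.a=0 thr2.b=0
thr0.a=2 thr1.a=0 thr2.a=0 thr2.b=2
thr0.a=2 thr1.a=0 thr2.a=2 thr2.b=2
thr0.a=2 thr1.a=2 thr2.a=0 thr2.b=0
thr0.a=2 thr1.a=2 thr2.a=0 thr2.b=2
thr0.a=2 thr1.a=2 thr2.a=2 thr2.b=2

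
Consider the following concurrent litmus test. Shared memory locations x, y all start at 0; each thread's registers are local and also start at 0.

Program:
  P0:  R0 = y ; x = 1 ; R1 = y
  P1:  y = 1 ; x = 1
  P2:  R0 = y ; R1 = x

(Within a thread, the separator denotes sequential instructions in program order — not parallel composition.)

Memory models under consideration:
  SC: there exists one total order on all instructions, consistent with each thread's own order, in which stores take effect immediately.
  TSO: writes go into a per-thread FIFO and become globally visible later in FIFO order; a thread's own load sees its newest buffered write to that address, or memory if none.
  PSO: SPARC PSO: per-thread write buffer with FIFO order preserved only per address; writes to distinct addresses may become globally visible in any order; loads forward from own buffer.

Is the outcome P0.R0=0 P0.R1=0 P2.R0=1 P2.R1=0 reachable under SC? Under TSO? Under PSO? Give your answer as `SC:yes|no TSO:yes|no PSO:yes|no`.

outcome vector order: (P0.R0,P0.R1,P2.R0,P2.R1)
SC: 11 outcomes — {0/0/0/0 0/0/0/1 0/0/1/1 0/1/0/0 0/1/0/1 0/1/1/0 0/1/1/1 1/1/0/0 1/1/0/1 1/1/1/0 1/1/1/1}
TSO: 12 outcomes — {0/0/0/0 0/0/0/1 0/0/1/0 0/0/1/1 0/1/0/0 0/1/0/1 0/1/1/0 0/1/1/1 1/1/0/0 1/1/0/1 1/1/1/0 1/1/1/1}
PSO: 12 outcomes — {0/0/0/0 0/0/0/1 0/0/1/0 0/0/1/1 0/1/0/0 0/1/0/1 0/1/1/0 0/1/1/1 1/1/0/0 1/1/0/1 1/1/1/0 1/1/1/1}
target 0/0/1/0 ∈ {TSO,PSO}

SC:no TSO:yes PSO:yes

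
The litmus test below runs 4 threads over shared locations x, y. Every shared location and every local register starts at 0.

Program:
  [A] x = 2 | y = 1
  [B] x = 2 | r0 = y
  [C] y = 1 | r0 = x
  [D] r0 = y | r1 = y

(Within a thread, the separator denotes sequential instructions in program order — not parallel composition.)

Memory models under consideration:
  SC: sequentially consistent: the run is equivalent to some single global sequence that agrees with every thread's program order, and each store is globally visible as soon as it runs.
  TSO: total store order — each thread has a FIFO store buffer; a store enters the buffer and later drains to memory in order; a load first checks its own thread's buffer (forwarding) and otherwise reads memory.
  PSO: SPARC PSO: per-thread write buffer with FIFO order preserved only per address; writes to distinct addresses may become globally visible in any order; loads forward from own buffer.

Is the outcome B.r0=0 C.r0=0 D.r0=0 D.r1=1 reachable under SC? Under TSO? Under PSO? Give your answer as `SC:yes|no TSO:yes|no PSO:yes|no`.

SC:no TSO:yes PSO:yes

outcome vector order: (B.r0,C.r0,D.r0,D.r1)
[SC] allowed = {(0,2,0,0) (0,2,0,1) (0,2,1,1) (1,0,0,0) (1,0,0,1) (1,0,1,1) (1,2,0,0) (1,2,0,1) (1,2,1,1)}
[TSO] allowed = {(0,0,0,0) (0,0,0,1) (0,0,1,1) (0,2,0,0) (0,2,0,1) (0,2,1,1) (1,0,0,0) (1,0,0,1) (1,0,1,1) (1,2,0,0) (1,2,0,1) (1,2,1,1)}
[PSO] allowed = {(0,0,0,0) (0,0,0,1) (0,0,1,1) (0,2,0,0) (0,2,0,1) (0,2,1,1) (1,0,0,0) (1,0,0,1) (1,0,1,1) (1,2,0,0) (1,2,0,1) (1,2,1,1)}
target (0,0,0,1) ∈ {TSO,PSO}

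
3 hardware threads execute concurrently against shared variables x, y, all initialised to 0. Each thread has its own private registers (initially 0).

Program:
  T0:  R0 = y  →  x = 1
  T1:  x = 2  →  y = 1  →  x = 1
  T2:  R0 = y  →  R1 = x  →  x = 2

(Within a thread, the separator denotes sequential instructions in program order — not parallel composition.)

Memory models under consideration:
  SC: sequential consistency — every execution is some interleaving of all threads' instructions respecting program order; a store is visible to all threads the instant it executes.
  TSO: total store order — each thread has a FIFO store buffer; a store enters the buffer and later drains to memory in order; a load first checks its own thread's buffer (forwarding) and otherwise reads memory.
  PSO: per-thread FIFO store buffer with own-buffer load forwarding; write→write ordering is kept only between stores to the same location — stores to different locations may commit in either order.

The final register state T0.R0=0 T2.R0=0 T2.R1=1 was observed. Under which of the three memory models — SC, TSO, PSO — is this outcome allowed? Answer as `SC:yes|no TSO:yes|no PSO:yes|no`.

SC:yes TSO:yes PSO:yes

outcome vector order: (T0.R0,T2.R0,T2.R1)
[SC] allowed = {<0 0 0>, <0 0 1>, <0 0 2>, <0 1 1>, <0 1 2>, <1 0 0>, <1 0 1>, <1 0 2>, <1 1 1>, <1 1 2>}
[TSO] allowed = {<0 0 0>, <0 0 1>, <0 0 2>, <0 1 1>, <0 1 2>, <1 0 0>, <1 0 1>, <1 0 2>, <1 1 1>, <1 1 2>}
[PSO] allowed = {<0 0 0>, <0 0 1>, <0 0 2>, <0 1 0>, <0 1 1>, <0 1 2>, <1 0 0>, <1 0 1>, <1 0 2>, <1 1 0>, <1 1 1>, <1 1 2>}
target <0 0 1> ∈ {SC,TSO,PSO}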